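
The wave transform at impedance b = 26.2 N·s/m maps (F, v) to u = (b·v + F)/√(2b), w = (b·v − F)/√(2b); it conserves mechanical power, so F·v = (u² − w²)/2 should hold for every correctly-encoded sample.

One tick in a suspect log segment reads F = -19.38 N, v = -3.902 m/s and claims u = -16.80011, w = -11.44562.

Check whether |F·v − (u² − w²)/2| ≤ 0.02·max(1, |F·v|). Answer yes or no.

F·v = (-19.38)×(-3.902) = 75.6208 W.
(u² − w²)/2 = (282.2437 − 131.0022)/2 = 75.6207 W.
|Δ| = 0.0000;  2% of max(1, |F·v|) = 1.5124.

yes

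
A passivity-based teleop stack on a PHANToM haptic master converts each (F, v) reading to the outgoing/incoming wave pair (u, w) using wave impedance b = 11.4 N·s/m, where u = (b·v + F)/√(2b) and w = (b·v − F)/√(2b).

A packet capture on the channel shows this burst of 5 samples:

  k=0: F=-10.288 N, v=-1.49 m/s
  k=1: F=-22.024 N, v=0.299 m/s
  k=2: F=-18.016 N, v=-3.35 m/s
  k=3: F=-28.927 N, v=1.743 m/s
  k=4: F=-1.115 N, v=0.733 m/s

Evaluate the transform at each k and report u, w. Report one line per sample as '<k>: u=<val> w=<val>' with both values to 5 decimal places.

0: u=-5.71191 w=-1.40274
1: u=-3.89857 w=5.32627
2: u=-11.77105 w=-4.22498
3: u=-1.89674 w=10.21945
4: u=1.51650 w=1.98352

k=0: b·v=11.4×(-1.49)=-16.98600; √(2b)=4.77493; u=(-16.98600+(-10.288))/4.77493=-5.71191, w=(-16.98600−(-10.288))/4.77493=-1.40274
k=1: b·v=11.4×0.299=3.40860; √(2b)=4.77493; u=(3.40860+(-22.024))/4.77493=-3.89857, w=(3.40860−(-22.024))/4.77493=5.32627
k=2: b·v=11.4×(-3.35)=-38.19000; √(2b)=4.77493; u=(-38.19000+(-18.016))/4.77493=-11.77105, w=(-38.19000−(-18.016))/4.77493=-4.22498
k=3: b·v=11.4×1.743=19.87020; √(2b)=4.77493; u=(19.87020+(-28.927))/4.77493=-1.89674, w=(19.87020−(-28.927))/4.77493=10.21945
k=4: b·v=11.4×0.733=8.35620; √(2b)=4.77493; u=(8.35620+(-1.115))/4.77493=1.51650, w=(8.35620−(-1.115))/4.77493=1.98352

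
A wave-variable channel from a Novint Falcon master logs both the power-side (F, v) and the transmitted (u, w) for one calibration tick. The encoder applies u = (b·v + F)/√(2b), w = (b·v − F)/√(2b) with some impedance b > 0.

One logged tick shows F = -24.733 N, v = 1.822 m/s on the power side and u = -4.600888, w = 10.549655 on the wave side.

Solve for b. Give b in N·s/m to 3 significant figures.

u + w = 5.948767;  u + w = √(2b)·v, so √(2b) = 5.948767/1.822 = 3.264965.
b = (√(2b))²/2 = 10.659999/2 = 5.330000.
(Check via u − w = 2F/√(2b): u − w = -15.150543, 2F/√(2b) = -15.150543.)

b = 5.33 N·s/m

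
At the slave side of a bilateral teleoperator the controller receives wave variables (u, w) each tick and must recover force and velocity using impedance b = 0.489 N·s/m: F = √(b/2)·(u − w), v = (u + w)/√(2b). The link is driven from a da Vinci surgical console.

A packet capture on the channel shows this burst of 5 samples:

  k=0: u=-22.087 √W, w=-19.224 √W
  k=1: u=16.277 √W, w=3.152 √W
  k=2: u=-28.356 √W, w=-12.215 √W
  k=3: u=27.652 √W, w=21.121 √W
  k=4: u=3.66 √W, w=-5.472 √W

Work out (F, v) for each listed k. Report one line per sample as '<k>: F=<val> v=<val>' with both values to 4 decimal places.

0: F=-1.4157 v=-41.7731
1: F=6.4899 v=19.6463
2: F=-7.9812 v=-41.0248
3: F=3.2294 v=49.3185
4: F=4.5155 v=-1.8323

k=0: u−w=-2.8630, u+w=-41.3110; √(b/2)=0.4945, √(2b)=0.9889; F=0.4945×(-2.863)=-1.4157, v=-41.3110/0.9889=-41.7731
k=1: u−w=13.1250, u+w=19.4290; √(b/2)=0.4945, √(2b)=0.9889; F=0.4945×13.125=6.4899, v=19.4290/0.9889=19.6463
k=2: u−w=-16.1410, u+w=-40.5710; √(b/2)=0.4945, √(2b)=0.9889; F=0.4945×(-16.141)=-7.9812, v=-40.5710/0.9889=-41.0248
k=3: u−w=6.5310, u+w=48.7730; √(b/2)=0.4945, √(2b)=0.9889; F=0.4945×6.531=3.2294, v=48.7730/0.9889=49.3185
k=4: u−w=9.1320, u+w=-1.8120; √(b/2)=0.4945, √(2b)=0.9889; F=0.4945×9.132=4.5155, v=-1.8120/0.9889=-1.8323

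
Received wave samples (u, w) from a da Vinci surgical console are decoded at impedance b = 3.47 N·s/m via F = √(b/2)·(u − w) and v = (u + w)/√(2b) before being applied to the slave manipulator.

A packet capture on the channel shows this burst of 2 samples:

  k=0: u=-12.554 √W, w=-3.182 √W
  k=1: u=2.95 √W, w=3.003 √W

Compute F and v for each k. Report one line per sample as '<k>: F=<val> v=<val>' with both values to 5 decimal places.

k=0: u−w=-9.37200, u+w=-15.73600; √(b/2)=1.31719, √(2b)=2.63439; F=1.31719×(-9.372)=-12.34474, v=-15.73600/2.63439=-5.97330
k=1: u−w=-0.05300, u+w=5.95300; √(b/2)=1.31719, √(2b)=2.63439; F=1.31719×(-0.053)=-0.06981, v=5.95300/2.63439=2.25973

0: F=-12.34474 v=-5.97330
1: F=-0.06981 v=2.25973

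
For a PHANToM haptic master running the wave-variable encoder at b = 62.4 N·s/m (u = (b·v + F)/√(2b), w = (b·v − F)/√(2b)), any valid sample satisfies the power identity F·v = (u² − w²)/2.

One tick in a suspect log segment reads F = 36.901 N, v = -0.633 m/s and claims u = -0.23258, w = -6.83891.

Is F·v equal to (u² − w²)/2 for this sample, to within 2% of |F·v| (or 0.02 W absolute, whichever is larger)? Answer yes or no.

F·v = 36.901×(-0.633) = -23.3583 W.
(u² − w²)/2 = (0.0541 − 46.7707)/2 = -23.3583 W.
|Δ| = 0.0000;  2% of max(1, |F·v|) = 0.4672.

yes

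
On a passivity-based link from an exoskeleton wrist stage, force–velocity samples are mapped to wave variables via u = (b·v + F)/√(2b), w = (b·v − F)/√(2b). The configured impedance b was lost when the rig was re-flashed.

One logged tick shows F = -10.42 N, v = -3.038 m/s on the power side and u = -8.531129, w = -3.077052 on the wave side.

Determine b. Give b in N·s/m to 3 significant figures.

u + w = -11.608181;  u + w = √(2b)·v, so √(2b) = -11.608181/(-3.038) = 3.820994.
b = (√(2b))²/2 = 14.599998/2 = 7.299999.
(Check via u − w = 2F/√(2b): u − w = -5.454077, 2F/√(2b) = -5.454078.)

b = 7.3 N·s/m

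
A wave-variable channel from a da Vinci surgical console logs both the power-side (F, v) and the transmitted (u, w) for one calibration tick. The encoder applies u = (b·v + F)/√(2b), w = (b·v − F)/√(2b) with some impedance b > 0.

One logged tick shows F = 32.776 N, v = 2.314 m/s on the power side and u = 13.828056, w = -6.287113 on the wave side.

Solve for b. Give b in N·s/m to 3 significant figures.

b = 5.31 N·s/m

u + w = 7.540943;  u + w = √(2b)·v, so √(2b) = 7.540943/2.314 = 3.258834.
b = (√(2b))²/2 = 10.620002/2 = 5.310001.
(Check via u − w = 2F/√(2b): u − w = 20.115169, 2F/√(2b) = 20.115167.)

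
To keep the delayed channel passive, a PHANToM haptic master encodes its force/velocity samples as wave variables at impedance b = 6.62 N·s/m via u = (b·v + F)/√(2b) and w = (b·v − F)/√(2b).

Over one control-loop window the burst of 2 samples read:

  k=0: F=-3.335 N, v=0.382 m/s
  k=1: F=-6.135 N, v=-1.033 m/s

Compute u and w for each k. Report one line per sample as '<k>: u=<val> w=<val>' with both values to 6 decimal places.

k=0: b·v=6.62×0.382=2.528840; √(2b)=3.638681; u=(2.528840+(-3.335))/3.638681=-0.221553, w=(2.528840−(-3.335))/3.638681=1.611529
k=1: b·v=6.62×(-1.033)=-6.838460; √(2b)=3.638681; u=(-6.838460+(-6.135))/3.638681=-3.565429, w=(-6.838460−(-6.135))/3.638681=-0.193328

0: u=-0.221553 w=1.611529
1: u=-3.565429 w=-0.193328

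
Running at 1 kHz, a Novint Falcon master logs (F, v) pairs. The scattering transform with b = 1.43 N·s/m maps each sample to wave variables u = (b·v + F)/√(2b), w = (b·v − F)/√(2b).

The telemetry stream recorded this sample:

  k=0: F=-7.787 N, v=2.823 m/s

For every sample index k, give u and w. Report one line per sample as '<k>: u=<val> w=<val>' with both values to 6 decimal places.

0: u=-2.217487 w=6.991613

k=0: b·v=1.43×2.823=4.036890; √(2b)=1.691153; u=(4.036890+(-7.787))/1.691153=-2.217487, w=(4.036890−(-7.787))/1.691153=6.991613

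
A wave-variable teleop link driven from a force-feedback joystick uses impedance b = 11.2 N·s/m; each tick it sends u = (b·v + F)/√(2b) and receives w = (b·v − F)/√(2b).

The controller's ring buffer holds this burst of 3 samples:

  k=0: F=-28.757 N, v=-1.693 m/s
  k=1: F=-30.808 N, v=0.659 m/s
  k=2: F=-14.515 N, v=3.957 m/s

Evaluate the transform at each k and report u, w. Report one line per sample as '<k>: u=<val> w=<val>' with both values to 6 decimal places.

k=0: b·v=11.2×(-1.693)=-18.961600; √(2b)=4.732864; u=(-18.961600+(-28.757))/4.732864=-10.082394, w=(-18.961600−(-28.757))/4.732864=2.069656
k=1: b·v=11.2×0.659=7.380800; √(2b)=4.732864; u=(7.380800+(-30.808))/4.732864=-4.949899, w=(7.380800−(-30.808))/4.732864=8.068857
k=2: b·v=11.2×3.957=44.318400; √(2b)=4.732864; u=(44.318400+(-14.515))/4.732864=6.297118, w=(44.318400−(-14.515))/4.732864=12.430825

0: u=-10.082394 w=2.069656
1: u=-4.949899 w=8.068857
2: u=6.297118 w=12.430825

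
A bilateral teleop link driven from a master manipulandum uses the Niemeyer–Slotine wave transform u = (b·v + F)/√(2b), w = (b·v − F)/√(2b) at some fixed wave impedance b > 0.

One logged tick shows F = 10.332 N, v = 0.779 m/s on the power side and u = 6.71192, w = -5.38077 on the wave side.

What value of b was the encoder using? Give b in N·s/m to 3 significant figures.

u + w = 1.3312;  u + w = √(2b)·v, so √(2b) = 1.3312/0.779 = 1.7088.
b = (√(2b))²/2 = 2.9200/2 = 1.4600.
(Check via u − w = 2F/√(2b): u − w = 12.0927, 2F/√(2b) = 12.0927.)

b = 1.46 N·s/m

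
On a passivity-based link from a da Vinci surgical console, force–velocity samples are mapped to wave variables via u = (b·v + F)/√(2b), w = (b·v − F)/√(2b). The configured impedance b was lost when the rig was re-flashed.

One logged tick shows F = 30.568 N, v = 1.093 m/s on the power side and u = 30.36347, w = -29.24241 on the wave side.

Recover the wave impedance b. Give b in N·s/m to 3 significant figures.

u + w = 1.12106;  u + w = √(2b)·v, so √(2b) = 1.12106/1.093 = 1.02567.
b = (√(2b))²/2 = 1.05200/2 = 0.52600.
(Check via u − w = 2F/√(2b): u − w = 59.60588, 2F/√(2b) = 59.60577.)

b = 0.526 N·s/m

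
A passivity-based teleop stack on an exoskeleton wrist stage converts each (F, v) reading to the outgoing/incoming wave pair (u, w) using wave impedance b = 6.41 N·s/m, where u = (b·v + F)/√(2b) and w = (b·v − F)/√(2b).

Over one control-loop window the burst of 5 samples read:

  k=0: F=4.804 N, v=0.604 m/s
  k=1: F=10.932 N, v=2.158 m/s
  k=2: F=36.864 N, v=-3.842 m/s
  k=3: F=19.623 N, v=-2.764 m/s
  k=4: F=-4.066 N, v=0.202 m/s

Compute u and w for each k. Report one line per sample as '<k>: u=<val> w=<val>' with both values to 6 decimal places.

k=0: b·v=6.41×0.604=3.871640; √(2b)=3.580503; u=(3.871640+4.804)/3.580503=2.423023, w=(3.871640−4.804)/3.580503=-0.260399
k=1: b·v=6.41×2.158=13.832780; √(2b)=3.580503; u=(13.832780+10.932)/3.580503=6.916565, w=(13.832780−10.932)/3.580503=0.810160
k=2: b·v=6.41×(-3.842)=-24.627220; √(2b)=3.580503; u=(-24.627220+36.864)/3.580503=3.417615, w=(-24.627220−36.864)/3.580503=-17.173907
k=3: b·v=6.41×(-2.764)=-17.717240; √(2b)=3.580503; u=(-17.717240+19.623)/3.580503=0.532260, w=(-17.717240−19.623)/3.580503=-10.428770
k=4: b·v=6.41×0.202=1.294820; √(2b)=3.580503; u=(1.294820+(-4.066))/3.580503=-0.773964, w=(1.294820−(-4.066))/3.580503=1.497225

0: u=2.423023 w=-0.260399
1: u=6.916565 w=0.810160
2: u=3.417615 w=-17.173907
3: u=0.532260 w=-10.428770
4: u=-0.773964 w=1.497225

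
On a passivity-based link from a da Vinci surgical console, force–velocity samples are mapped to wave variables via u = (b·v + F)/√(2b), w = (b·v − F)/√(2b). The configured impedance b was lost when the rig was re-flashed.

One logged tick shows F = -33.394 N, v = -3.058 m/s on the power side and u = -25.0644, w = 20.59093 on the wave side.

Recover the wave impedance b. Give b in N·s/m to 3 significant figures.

u + w = -4.4735;  u + w = √(2b)·v, so √(2b) = -4.4735/(-3.058) = 1.4629.
b = (√(2b))²/2 = 2.1400/2 = 1.0700.
(Check via u − w = 2F/√(2b): u − w = -45.6553, 2F/√(2b) = -45.6553.)

b = 1.07 N·s/m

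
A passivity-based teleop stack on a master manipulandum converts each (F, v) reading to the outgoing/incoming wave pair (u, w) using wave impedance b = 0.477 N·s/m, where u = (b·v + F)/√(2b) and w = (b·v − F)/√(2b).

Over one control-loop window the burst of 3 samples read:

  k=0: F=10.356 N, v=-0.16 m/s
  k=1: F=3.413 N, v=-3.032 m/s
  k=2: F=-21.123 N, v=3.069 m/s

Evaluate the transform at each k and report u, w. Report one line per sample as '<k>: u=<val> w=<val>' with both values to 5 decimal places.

k=0: b·v=0.477×(-0.16)=-0.07632; √(2b)=0.97673; u=(-0.07632+10.356)/0.97673=10.52460, w=(-0.07632−10.356)/0.97673=-10.68087
k=1: b·v=0.477×(-3.032)=-1.44626; √(2b)=0.97673; u=(-1.44626+3.413)/0.97673=2.01359, w=(-1.44626−3.413)/0.97673=-4.97504
k=2: b·v=0.477×3.069=1.46391; √(2b)=0.97673; u=(1.46391+(-21.123))/0.97673=-20.12747, w=(1.46391−(-21.123))/0.97673=23.12505

0: u=10.52460 w=-10.68087
1: u=2.01359 w=-4.97504
2: u=-20.12747 w=23.12505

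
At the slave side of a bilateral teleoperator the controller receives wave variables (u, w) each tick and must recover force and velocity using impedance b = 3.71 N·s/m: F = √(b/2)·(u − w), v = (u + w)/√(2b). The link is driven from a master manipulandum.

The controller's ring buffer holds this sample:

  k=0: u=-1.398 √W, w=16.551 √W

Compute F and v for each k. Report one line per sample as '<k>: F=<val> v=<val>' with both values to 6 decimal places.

0: F=-24.446248 v=5.562841

k=0: u−w=-17.949000, u+w=15.153000; √(b/2)=1.361984, √(2b)=2.723968; F=1.361984×(-17.949)=-24.446248, v=15.153000/2.723968=5.562841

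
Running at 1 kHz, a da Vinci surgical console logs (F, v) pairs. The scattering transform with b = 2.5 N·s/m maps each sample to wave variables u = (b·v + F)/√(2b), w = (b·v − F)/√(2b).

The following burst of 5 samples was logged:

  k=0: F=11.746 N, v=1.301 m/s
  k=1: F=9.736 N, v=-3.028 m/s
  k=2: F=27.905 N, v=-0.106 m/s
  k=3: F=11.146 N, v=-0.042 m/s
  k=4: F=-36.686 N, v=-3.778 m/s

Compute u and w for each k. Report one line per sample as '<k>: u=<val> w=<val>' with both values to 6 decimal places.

k=0: b·v=2.5×1.301=3.252500; √(2b)=2.236068; u=(3.252500+11.746)/2.236068=6.707533, w=(3.252500−11.746)/2.236068=-3.798409
k=1: b·v=2.5×(-3.028)=-7.570000; √(2b)=2.236068; u=(-7.570000+9.736)/2.236068=0.968665, w=(-7.570000−9.736)/2.236068=-7.739478
k=2: b·v=2.5×(-0.106)=-0.265000; √(2b)=2.236068; u=(-0.265000+27.905)/2.236068=12.360984, w=(-0.265000−27.905)/2.236068=-12.598007
k=3: b·v=2.5×(-0.042)=-0.105000; √(2b)=2.236068; u=(-0.105000+11.146)/2.236068=4.937685, w=(-0.105000−11.146)/2.236068=-5.031600
k=4: b·v=2.5×(-3.778)=-9.445000; √(2b)=2.236068; u=(-9.445000+(-36.686))/2.236068=-20.630410, w=(-9.445000−(-36.686))/2.236068=12.182546

0: u=6.707533 w=-3.798409
1: u=0.968665 w=-7.739478
2: u=12.360984 w=-12.598007
3: u=4.937685 w=-5.031600
4: u=-20.630410 w=12.182546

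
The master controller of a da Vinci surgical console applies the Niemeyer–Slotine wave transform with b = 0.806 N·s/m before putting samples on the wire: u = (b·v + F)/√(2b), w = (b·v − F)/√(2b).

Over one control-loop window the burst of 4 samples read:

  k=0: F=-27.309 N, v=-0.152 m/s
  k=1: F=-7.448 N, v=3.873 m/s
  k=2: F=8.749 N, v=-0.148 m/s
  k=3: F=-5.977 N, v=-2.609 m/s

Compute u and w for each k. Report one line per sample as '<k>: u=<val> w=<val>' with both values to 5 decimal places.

0: u=-21.60564 w=21.41266
1: u=-3.40754 w=8.32487
2: u=6.79695 w=-6.98485
3: u=-6.36387 w=3.05136

k=0: b·v=0.806×(-0.152)=-0.12251; √(2b)=1.26965; u=(-0.12251+(-27.309))/1.26965=-21.60564, w=(-0.12251−(-27.309))/1.26965=21.41266
k=1: b·v=0.806×3.873=3.12164; √(2b)=1.26965; u=(3.12164+(-7.448))/1.26965=-3.40754, w=(3.12164−(-7.448))/1.26965=8.32487
k=2: b·v=0.806×(-0.148)=-0.11929; √(2b)=1.26965; u=(-0.11929+8.749)/1.26965=6.79695, w=(-0.11929−8.749)/1.26965=-6.98485
k=3: b·v=0.806×(-2.609)=-2.10285; √(2b)=1.26965; u=(-2.10285+(-5.977))/1.26965=-6.36387, w=(-2.10285−(-5.977))/1.26965=3.05136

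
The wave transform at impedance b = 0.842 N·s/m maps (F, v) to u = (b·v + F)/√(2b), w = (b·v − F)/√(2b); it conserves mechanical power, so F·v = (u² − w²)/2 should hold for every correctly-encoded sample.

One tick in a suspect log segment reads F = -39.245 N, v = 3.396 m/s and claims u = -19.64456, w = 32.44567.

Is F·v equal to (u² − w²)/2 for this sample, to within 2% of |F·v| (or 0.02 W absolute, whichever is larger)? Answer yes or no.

F·v = (-39.245)×3.396 = -133.27602 W.
(u² − w²)/2 = (385.90874 − 1052.72150)/2 = -333.40638 W.
|Δ| = 200.13036;  2% of max(1, |F·v|) = 2.66552.

no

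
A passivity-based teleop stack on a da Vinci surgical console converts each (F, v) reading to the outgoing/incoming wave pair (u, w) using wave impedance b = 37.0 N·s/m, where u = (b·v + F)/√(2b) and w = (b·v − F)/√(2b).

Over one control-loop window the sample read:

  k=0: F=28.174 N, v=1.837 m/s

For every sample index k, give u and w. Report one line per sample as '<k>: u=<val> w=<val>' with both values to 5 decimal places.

k=0: b·v=37.0×1.837=67.96900; √(2b)=8.60233; u=(67.96900+28.174)/8.60233=11.17640, w=(67.96900−28.174)/8.60233=4.62607

0: u=11.17640 w=4.62607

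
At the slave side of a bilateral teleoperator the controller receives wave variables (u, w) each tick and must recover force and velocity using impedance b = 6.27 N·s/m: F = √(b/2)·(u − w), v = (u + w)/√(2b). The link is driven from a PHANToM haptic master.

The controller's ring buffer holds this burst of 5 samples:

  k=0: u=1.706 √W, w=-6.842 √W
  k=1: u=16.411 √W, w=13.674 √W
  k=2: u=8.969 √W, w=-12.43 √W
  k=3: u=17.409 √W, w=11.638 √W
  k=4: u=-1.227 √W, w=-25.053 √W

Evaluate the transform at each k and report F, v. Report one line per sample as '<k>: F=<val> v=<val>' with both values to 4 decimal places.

0: F=15.1350 v=-1.4504
1: F=4.8461 v=8.4957
2: F=37.8889 v=-0.9774
3: F=10.2181 v=8.2026
4: F=42.1862 v=-7.4212

k=0: u−w=8.5480, u+w=-5.1360; √(b/2)=1.7706, √(2b)=3.5412; F=1.7706×8.548=15.1350, v=-5.1360/3.5412=-1.4504
k=1: u−w=2.7370, u+w=30.0850; √(b/2)=1.7706, √(2b)=3.5412; F=1.7706×2.737=4.8461, v=30.0850/3.5412=8.4957
k=2: u−w=21.3990, u+w=-3.4610; √(b/2)=1.7706, √(2b)=3.5412; F=1.7706×21.399=37.8889, v=-3.4610/3.5412=-0.9774
k=3: u−w=5.7710, u+w=29.0470; √(b/2)=1.7706, √(2b)=3.5412; F=1.7706×5.771=10.2181, v=29.0470/3.5412=8.2026
k=4: u−w=23.8260, u+w=-26.2800; √(b/2)=1.7706, √(2b)=3.5412; F=1.7706×23.826=42.1862, v=-26.2800/3.5412=-7.4212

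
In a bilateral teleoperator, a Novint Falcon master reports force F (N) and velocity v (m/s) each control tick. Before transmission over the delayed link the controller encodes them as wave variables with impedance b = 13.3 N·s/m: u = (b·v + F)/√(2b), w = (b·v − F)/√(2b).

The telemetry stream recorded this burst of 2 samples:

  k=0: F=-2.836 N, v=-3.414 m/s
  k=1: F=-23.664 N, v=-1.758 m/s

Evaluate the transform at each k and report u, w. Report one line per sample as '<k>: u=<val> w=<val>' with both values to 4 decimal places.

k=0: b·v=13.3×(-3.414)=-45.4062; √(2b)=5.1575; u=(-45.4062+(-2.836))/5.1575=-9.3538, w=(-45.4062−(-2.836))/5.1575=-8.2540
k=1: b·v=13.3×(-1.758)=-23.3814; √(2b)=5.1575; u=(-23.3814+(-23.664))/5.1575=-9.1217, w=(-23.3814−(-23.664))/5.1575=0.0548

0: u=-9.3538 w=-8.2540
1: u=-9.1217 w=0.0548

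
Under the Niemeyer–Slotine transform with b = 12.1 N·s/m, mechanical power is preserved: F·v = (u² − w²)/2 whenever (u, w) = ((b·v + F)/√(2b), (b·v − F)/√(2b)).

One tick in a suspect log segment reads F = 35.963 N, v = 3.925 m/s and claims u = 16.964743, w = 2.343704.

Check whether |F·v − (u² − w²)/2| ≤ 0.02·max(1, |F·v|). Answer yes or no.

F·v = 35.963×3.925 = 141.154775 W.
(u² − w²)/2 = (287.802505 − 5.492948)/2 = 141.154778 W.
|Δ| = 0.000003;  2% of max(1, |F·v|) = 2.823095.

yes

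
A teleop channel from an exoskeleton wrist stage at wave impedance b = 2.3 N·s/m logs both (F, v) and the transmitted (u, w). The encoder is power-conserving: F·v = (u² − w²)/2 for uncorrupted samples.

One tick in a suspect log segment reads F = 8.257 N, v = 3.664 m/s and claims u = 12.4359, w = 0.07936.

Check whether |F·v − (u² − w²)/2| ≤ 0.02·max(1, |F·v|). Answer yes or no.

no

F·v = 8.257×3.664 = 30.2536 W.
(u² − w²)/2 = (154.6516 − 0.0063)/2 = 77.3227 W.
|Δ| = 47.0690;  2% of max(1, |F·v|) = 0.6051.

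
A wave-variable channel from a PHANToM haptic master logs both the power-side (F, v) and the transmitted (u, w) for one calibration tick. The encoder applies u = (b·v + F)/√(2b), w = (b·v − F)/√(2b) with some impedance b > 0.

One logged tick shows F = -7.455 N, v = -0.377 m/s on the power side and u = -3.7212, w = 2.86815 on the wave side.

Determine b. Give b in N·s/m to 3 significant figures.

u + w = -0.85305;  u + w = √(2b)·v, so √(2b) = -0.85305/(-0.377) = 2.26273.
b = (√(2b))²/2 = 5.11996/2 = 2.55998.
(Check via u − w = 2F/√(2b): u − w = -6.58935, 2F/√(2b) = -6.58938.)

b = 2.56 N·s/m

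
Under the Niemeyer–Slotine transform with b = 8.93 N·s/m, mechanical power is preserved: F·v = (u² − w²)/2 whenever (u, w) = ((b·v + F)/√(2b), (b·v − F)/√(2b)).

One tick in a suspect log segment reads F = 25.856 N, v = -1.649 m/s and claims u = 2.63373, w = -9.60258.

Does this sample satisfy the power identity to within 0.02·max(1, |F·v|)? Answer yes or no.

yes

F·v = 25.856×(-1.649) = -42.63654 W.
(u² − w²)/2 = (6.93653 − 92.20954)/2 = -42.63650 W.
|Δ| = 0.00004;  2% of max(1, |F·v|) = 0.85273.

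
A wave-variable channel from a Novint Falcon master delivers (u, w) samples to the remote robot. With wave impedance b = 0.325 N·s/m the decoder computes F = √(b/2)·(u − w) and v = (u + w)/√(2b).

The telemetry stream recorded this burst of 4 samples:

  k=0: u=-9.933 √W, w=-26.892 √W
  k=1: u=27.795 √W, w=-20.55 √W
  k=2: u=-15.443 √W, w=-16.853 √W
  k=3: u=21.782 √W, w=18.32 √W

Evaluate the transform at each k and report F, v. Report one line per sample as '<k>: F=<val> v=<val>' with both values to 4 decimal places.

k=0: u−w=16.9590, u+w=-36.8250; √(b/2)=0.4031, √(2b)=0.8062; F=0.4031×16.959=6.8364, v=-36.8250/0.8062=-45.6758
k=1: u−w=48.3450, u+w=7.2450; √(b/2)=0.4031, √(2b)=0.8062; F=0.4031×48.345=19.4885, v=7.2450/0.8062=8.9863
k=2: u−w=1.4100, u+w=-32.2960; √(b/2)=0.4031, √(2b)=0.8062; F=0.4031×1.41=0.5684, v=-32.2960/0.8062=-40.0583
k=3: u−w=3.4620, u+w=40.1020; √(b/2)=0.4031, √(2b)=0.8062; F=0.4031×3.462=1.3956, v=40.1020/0.8062=49.7404

0: F=6.8364 v=-45.6758
1: F=19.4885 v=8.9863
2: F=0.5684 v=-40.0583
3: F=1.3956 v=49.7404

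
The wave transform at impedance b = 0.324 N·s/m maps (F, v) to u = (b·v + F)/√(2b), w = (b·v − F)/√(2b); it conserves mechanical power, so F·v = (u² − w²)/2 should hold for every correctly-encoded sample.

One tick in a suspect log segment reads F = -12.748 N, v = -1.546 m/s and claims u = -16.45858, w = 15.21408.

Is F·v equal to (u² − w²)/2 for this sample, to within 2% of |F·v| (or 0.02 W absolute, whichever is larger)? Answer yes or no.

yes

F·v = (-12.748)×(-1.546) = 19.7084 W.
(u² − w²)/2 = (270.8849 − 231.4682)/2 = 19.7083 W.
|Δ| = 0.0001;  2% of max(1, |F·v|) = 0.3942.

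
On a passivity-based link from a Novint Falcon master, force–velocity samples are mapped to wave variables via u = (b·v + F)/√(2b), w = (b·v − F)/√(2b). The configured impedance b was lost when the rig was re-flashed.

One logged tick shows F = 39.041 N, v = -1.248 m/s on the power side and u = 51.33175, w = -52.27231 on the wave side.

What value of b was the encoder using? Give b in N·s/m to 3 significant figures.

u + w = -0.94056;  u + w = √(2b)·v, so √(2b) = -0.94056/(-1.248) = 0.75365.
b = (√(2b))²/2 = 0.56799/2 = 0.28400.
(Check via u − w = 2F/√(2b): u − w = 103.60406, 2F/√(2b) = 103.60459.)

b = 0.284 N·s/m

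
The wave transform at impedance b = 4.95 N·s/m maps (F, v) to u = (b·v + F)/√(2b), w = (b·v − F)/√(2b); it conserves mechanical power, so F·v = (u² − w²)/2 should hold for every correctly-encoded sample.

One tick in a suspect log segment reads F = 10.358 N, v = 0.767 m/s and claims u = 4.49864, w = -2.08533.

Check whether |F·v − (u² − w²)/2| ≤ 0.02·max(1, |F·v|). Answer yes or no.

F·v = 10.358×0.767 = 7.9446 W.
(u² − w²)/2 = (20.2378 − 4.3486)/2 = 7.9446 W.
|Δ| = 0.0000;  2% of max(1, |F·v|) = 0.1589.

yes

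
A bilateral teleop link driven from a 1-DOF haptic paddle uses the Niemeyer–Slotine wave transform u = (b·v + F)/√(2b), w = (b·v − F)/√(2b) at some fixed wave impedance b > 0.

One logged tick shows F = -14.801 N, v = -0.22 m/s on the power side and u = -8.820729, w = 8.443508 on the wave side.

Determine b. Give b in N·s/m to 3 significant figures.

b = 1.47 N·s/m

u + w = -0.377221;  u + w = √(2b)·v, so √(2b) = -0.377221/(-0.22) = 1.714641.
b = (√(2b))²/2 = 2.939993/2 = 1.469997.
(Check via u − w = 2F/√(2b): u − w = -17.264237, 2F/√(2b) = -17.264256.)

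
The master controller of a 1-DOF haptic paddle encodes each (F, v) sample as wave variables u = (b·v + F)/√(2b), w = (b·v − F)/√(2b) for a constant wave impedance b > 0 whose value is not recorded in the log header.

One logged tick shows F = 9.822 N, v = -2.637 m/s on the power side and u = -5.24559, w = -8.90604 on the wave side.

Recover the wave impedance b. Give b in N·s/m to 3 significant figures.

b = 14.4 N·s/m

u + w = -14.15163;  u + w = √(2b)·v, so √(2b) = -14.15163/(-2.637) = 5.36656.
b = (√(2b))²/2 = 28.80001/2 = 14.40001.
(Check via u − w = 2F/√(2b): u − w = 3.66045, 2F/√(2b) = 3.66044.)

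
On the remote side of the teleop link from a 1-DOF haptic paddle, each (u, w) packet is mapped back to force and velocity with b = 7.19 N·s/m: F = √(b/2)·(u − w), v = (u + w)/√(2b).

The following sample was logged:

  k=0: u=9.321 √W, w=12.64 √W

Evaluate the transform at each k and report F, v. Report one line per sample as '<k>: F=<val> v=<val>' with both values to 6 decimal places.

k=0: u−w=-3.319000, u+w=21.961000; √(b/2)=1.896049, √(2b)=3.792097; F=1.896049×(-3.319)=-6.292985, v=21.961000/3.792097=5.791255

0: F=-6.292985 v=5.791255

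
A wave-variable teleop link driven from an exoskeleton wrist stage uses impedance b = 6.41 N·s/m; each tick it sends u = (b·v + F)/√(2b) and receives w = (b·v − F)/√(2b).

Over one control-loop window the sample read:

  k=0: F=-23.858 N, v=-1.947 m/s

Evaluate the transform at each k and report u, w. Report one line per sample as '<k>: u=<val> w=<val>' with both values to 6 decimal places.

k=0: b·v=6.41×(-1.947)=-12.480270; √(2b)=3.580503; u=(-12.480270+(-23.858))/3.580503=-10.148929, w=(-12.480270−(-23.858))/3.580503=3.177691

0: u=-10.148929 w=3.177691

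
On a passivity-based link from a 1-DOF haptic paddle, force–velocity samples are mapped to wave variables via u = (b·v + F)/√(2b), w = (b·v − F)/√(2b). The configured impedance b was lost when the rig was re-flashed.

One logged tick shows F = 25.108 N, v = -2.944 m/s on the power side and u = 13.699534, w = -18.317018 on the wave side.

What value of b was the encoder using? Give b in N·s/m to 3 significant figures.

u + w = -4.617484;  u + w = √(2b)·v, so √(2b) = -4.617484/(-2.944) = 1.568439.
b = (√(2b))²/2 = 2.460000/2 = 1.230000.
(Check via u − w = 2F/√(2b): u − w = 32.016552, 2F/√(2b) = 32.016549.)

b = 1.23 N·s/m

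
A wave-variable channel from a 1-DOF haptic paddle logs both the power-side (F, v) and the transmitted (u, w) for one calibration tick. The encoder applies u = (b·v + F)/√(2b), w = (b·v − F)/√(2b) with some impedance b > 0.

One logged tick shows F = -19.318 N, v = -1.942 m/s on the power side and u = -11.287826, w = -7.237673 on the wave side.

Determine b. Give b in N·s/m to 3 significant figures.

b = 45.5 N·s/m

u + w = -18.525499;  u + w = √(2b)·v, so √(2b) = -18.525499/(-1.942) = 9.539392.
b = (√(2b))²/2 = 90.999997/2 = 45.499999.
(Check via u − w = 2F/√(2b): u − w = -4.050153, 2F/√(2b) = -4.050153.)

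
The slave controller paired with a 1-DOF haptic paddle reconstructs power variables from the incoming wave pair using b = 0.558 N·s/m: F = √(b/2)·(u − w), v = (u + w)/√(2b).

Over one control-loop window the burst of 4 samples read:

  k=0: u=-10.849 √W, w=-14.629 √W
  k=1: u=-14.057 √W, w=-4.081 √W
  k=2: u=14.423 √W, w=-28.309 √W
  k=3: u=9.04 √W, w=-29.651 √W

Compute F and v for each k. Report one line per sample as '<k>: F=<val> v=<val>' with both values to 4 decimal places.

0: F=1.9966 v=-24.1176
1: F=-5.2694 v=-17.1695
2: F=22.5712 v=-13.1445
3: F=20.4368 v=-19.5104

k=0: u−w=3.7800, u+w=-25.4780; √(b/2)=0.5282, √(2b)=1.0564; F=0.5282×3.78=1.9966, v=-25.4780/1.0564=-24.1176
k=1: u−w=-9.9760, u+w=-18.1380; √(b/2)=0.5282, √(2b)=1.0564; F=0.5282×(-9.976)=-5.2694, v=-18.1380/1.0564=-17.1695
k=2: u−w=42.7320, u+w=-13.8860; √(b/2)=0.5282, √(2b)=1.0564; F=0.5282×42.732=22.5712, v=-13.8860/1.0564=-13.1445
k=3: u−w=38.6910, u+w=-20.6110; √(b/2)=0.5282, √(2b)=1.0564; F=0.5282×38.691=20.4368, v=-20.6110/1.0564=-19.5104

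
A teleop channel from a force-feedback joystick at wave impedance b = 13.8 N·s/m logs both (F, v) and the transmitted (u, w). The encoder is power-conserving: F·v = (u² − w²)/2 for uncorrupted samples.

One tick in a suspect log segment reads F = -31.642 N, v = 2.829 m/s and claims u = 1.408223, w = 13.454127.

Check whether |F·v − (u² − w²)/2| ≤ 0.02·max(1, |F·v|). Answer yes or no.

yes

F·v = (-31.642)×2.829 = -89.515218 W.
(u² − w²)/2 = (1.983092 − 181.013533)/2 = -89.515221 W.
|Δ| = 0.000003;  2% of max(1, |F·v|) = 1.790304.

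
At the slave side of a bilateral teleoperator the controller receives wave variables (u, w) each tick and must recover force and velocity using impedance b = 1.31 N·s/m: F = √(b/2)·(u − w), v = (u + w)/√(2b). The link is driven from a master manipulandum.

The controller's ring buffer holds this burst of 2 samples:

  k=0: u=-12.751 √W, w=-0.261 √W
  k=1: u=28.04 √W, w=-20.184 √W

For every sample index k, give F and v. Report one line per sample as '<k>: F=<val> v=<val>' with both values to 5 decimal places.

k=0: u−w=-12.49000, u+w=-13.01200; √(b/2)=0.80932, √(2b)=1.61864; F=0.80932×(-12.49)=-10.10842, v=-13.01200/1.61864=-8.03884
k=1: u−w=48.22400, u+w=7.85600; √(b/2)=0.80932, √(2b)=1.61864; F=0.80932×48.224=39.02868, v=7.85600/1.61864=4.85345

0: F=-10.10842 v=-8.03884
1: F=39.02868 v=4.85345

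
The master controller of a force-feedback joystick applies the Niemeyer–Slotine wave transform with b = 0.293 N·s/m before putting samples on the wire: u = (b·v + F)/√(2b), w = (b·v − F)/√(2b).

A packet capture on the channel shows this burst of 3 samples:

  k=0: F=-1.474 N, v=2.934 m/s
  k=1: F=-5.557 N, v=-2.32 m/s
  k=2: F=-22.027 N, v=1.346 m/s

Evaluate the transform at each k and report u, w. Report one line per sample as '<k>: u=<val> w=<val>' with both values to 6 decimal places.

k=0: b·v=0.293×2.934=0.859662; √(2b)=0.765506; u=(0.859662+(-1.474))/0.765506=-0.802525, w=(0.859662−(-1.474))/0.765506=3.048521
k=1: b·v=0.293×(-2.32)=-0.679760; √(2b)=0.765506; u=(-0.679760+(-5.557))/0.765506=-8.147235, w=(-0.679760−(-5.557))/0.765506=6.371260
k=2: b·v=0.293×1.346=0.394378; √(2b)=0.765506; u=(0.394378+(-22.027))/0.765506=-28.259232, w=(0.394378−(-22.027))/0.765506=29.289603

0: u=-0.802525 w=3.048521
1: u=-8.147235 w=6.371260
2: u=-28.259232 w=29.289603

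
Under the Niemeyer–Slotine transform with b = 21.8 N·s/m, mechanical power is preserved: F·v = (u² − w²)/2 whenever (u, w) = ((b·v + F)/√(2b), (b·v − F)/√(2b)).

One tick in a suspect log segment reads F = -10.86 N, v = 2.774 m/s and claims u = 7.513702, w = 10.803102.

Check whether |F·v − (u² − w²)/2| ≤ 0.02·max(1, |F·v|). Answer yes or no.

yes

F·v = (-10.86)×2.774 = -30.125640 W.
(u² − w²)/2 = (56.455718 − 116.707013)/2 = -30.125648 W.
|Δ| = 0.000008;  2% of max(1, |F·v|) = 0.602513.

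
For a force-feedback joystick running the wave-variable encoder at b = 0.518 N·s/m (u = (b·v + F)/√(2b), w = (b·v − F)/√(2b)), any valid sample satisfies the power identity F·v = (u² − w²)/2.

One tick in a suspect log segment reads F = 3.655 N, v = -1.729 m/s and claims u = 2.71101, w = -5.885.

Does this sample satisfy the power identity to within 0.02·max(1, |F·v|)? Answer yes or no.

no

F·v = 3.655×(-1.729) = -6.3195 W.
(u² − w²)/2 = (7.3496 − 34.6332)/2 = -13.6418 W.
|Δ| = 7.3223;  2% of max(1, |F·v|) = 0.1264.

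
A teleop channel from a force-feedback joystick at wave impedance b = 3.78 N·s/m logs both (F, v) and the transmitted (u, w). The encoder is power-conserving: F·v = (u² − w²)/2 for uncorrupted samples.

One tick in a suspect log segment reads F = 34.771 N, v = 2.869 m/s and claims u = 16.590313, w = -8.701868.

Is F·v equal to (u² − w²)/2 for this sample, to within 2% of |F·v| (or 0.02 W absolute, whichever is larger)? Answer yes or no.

yes

F·v = 34.771×2.869 = 99.757999 W.
(u² − w²)/2 = (275.238485 − 75.722507)/2 = 99.757989 W.
|Δ| = 0.000010;  2% of max(1, |F·v|) = 1.995160.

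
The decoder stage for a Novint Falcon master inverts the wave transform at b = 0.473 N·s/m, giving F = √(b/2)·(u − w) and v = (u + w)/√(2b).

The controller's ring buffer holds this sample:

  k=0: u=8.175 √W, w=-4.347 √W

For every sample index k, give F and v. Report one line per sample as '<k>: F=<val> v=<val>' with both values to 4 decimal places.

k=0: u−w=12.5220, u+w=3.8280; √(b/2)=0.4863, √(2b)=0.9726; F=0.4863×12.522=6.0896, v=3.8280/0.9726=3.9357

0: F=6.0896 v=3.9357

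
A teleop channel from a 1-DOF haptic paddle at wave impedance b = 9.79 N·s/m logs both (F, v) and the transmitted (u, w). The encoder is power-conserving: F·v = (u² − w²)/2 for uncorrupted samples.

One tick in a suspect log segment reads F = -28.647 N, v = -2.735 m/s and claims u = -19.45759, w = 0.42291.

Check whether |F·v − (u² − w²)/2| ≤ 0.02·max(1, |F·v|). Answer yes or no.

F·v = (-28.647)×(-2.735) = 78.3495 W.
(u² − w²)/2 = (378.5978 − 0.1789)/2 = 189.2095 W.
|Δ| = 110.8599;  2% of max(1, |F·v|) = 1.5670.

no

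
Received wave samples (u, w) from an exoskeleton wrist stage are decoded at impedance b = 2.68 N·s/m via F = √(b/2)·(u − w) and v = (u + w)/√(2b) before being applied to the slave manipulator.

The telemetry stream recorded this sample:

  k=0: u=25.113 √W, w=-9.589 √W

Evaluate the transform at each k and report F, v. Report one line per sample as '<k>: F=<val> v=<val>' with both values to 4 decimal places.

k=0: u−w=34.7020, u+w=15.5240; √(b/2)=1.1576, √(2b)=2.3152; F=1.1576×34.702=40.1705, v=15.5240/2.3152=6.7053

0: F=40.1705 v=6.7053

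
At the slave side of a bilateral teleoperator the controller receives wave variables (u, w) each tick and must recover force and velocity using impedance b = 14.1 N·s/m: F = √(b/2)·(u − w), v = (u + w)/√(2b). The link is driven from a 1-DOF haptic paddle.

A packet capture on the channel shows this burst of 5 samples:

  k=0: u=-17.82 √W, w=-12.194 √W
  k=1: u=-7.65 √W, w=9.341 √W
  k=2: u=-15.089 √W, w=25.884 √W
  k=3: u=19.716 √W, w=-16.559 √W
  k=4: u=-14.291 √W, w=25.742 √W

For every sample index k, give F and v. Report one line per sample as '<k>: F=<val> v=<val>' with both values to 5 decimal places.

0: F=-14.93806 v=-5.65196
1: F=-45.11422 v=0.31843
2: F=-108.79084 v=2.03282
3: F=96.31679 v=0.59450
4: F=-106.29497 v=2.15635

k=0: u−w=-5.62600, u+w=-30.01400; √(b/2)=2.65518, √(2b)=5.31037; F=2.65518×(-5.626)=-14.93806, v=-30.01400/5.31037=-5.65196
k=1: u−w=-16.99100, u+w=1.69100; √(b/2)=2.65518, √(2b)=5.31037; F=2.65518×(-16.991)=-45.11422, v=1.69100/5.31037=0.31843
k=2: u−w=-40.97300, u+w=10.79500; √(b/2)=2.65518, √(2b)=5.31037; F=2.65518×(-40.973)=-108.79084, v=10.79500/5.31037=2.03282
k=3: u−w=36.27500, u+w=3.15700; √(b/2)=2.65518, √(2b)=5.31037; F=2.65518×36.275=96.31679, v=3.15700/5.31037=0.59450
k=4: u−w=-40.03300, u+w=11.45100; √(b/2)=2.65518, √(2b)=5.31037; F=2.65518×(-40.033)=-106.29497, v=11.45100/5.31037=2.15635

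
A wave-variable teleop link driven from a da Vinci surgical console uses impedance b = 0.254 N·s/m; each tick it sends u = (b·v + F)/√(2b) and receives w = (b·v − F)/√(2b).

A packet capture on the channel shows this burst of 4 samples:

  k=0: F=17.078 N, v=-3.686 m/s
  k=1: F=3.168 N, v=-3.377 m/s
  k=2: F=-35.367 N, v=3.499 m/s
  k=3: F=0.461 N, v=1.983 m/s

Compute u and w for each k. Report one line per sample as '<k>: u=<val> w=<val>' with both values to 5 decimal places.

k=0: b·v=0.254×(-3.686)=-0.93624; √(2b)=0.71274; u=(-0.93624+17.078)/0.71274=22.64743, w=(-0.93624−17.078)/0.71274=-25.27459
k=1: b·v=0.254×(-3.377)=-0.85776; √(2b)=0.71274; u=(-0.85776+3.168)/0.71274=3.24135, w=(-0.85776−3.168)/0.71274=-5.64827
k=2: b·v=0.254×3.499=0.88875; √(2b)=0.71274; u=(0.88875+(-35.367))/0.71274=-48.37416, w=(0.88875−(-35.367))/0.71274=50.86804
k=3: b·v=0.254×1.983=0.50368; √(2b)=0.71274; u=(0.50368+0.461)/0.71274=1.35348, w=(0.50368−0.461)/0.71274=0.05988

0: u=22.64743 w=-25.27459
1: u=3.24135 w=-5.64827
2: u=-48.37416 w=50.86804
3: u=1.35348 w=0.05988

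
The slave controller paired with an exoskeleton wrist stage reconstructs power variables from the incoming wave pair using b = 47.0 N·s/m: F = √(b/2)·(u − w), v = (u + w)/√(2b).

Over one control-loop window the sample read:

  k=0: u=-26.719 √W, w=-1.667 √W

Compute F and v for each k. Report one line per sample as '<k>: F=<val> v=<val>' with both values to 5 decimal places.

k=0: u−w=-25.05200, u+w=-28.38600; √(b/2)=4.84768, √(2b)=9.69536; F=4.84768×(-25.052)=-121.44408, v=-28.38600/9.69536=-2.92779

0: F=-121.44408 v=-2.92779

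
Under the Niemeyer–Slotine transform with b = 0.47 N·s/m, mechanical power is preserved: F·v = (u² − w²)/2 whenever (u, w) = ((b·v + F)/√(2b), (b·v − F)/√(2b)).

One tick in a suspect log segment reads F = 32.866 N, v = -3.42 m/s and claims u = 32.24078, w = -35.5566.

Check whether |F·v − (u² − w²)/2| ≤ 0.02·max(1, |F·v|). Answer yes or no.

yes

F·v = 32.866×(-3.42) = -112.4017 W.
(u² − w²)/2 = (1039.4679 − 1264.2718)/2 = -112.4020 W.
|Δ| = 0.0002;  2% of max(1, |F·v|) = 2.2480.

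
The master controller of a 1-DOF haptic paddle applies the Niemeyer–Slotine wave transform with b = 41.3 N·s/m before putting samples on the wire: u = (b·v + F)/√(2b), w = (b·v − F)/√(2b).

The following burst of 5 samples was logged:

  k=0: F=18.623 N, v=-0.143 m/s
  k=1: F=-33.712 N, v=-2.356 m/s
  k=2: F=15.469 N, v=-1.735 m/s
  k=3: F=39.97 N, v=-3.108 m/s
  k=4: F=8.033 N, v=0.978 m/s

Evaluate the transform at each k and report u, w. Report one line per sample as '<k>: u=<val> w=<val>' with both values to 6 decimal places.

0: u=1.399259 w=-2.698908
1: u=-14.415521 w=-6.996877
2: u=-6.182184 w=-9.586284
3: u=-9.725570 w=-18.521345
4: u=5.328123 w=3.560385

k=0: b·v=41.3×(-0.143)=-5.905900; √(2b)=9.088454; u=(-5.905900+18.623)/9.088454=1.399259, w=(-5.905900−18.623)/9.088454=-2.698908
k=1: b·v=41.3×(-2.356)=-97.302800; √(2b)=9.088454; u=(-97.302800+(-33.712))/9.088454=-14.415521, w=(-97.302800−(-33.712))/9.088454=-6.996877
k=2: b·v=41.3×(-1.735)=-71.655500; √(2b)=9.088454; u=(-71.655500+15.469)/9.088454=-6.182184, w=(-71.655500−15.469)/9.088454=-9.586284
k=3: b·v=41.3×(-3.108)=-128.360400; √(2b)=9.088454; u=(-128.360400+39.97)/9.088454=-9.725570, w=(-128.360400−39.97)/9.088454=-18.521345
k=4: b·v=41.3×0.978=40.391400; √(2b)=9.088454; u=(40.391400+8.033)/9.088454=5.328123, w=(40.391400−8.033)/9.088454=3.560385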